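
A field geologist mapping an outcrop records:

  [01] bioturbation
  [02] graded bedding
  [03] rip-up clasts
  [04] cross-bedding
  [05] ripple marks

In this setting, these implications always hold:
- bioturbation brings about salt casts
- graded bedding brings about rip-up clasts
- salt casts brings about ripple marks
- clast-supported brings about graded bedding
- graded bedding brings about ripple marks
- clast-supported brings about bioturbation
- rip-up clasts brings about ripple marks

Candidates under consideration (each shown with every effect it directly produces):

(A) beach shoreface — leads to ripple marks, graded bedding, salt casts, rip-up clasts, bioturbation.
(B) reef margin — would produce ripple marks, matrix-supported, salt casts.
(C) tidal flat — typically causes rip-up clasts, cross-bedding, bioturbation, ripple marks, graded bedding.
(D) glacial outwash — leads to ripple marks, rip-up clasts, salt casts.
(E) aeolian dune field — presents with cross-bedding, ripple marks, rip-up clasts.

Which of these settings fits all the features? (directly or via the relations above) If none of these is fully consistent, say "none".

C

Per-candidate check:
(A) beach shoreface — does not account for cross-bedding
(B) reef margin — bioturbation ✗; graded bedding ✗; rip-up clasts ✗; cross-bedding ✗; ripple marks ✓
(C) tidal flat — bioturbation ✓; graded bedding ✓; rip-up clasts ✓; cross-bedding ✓; ripple marks ✓
(D) glacial outwash — bioturbation ✗; graded bedding ✗; rip-up clasts ✓; cross-bedding ✗; ripple marks ✓
(E) aeolian dune field — does not account for bioturbation, graded bedding
Only (C) is consistent with every observation.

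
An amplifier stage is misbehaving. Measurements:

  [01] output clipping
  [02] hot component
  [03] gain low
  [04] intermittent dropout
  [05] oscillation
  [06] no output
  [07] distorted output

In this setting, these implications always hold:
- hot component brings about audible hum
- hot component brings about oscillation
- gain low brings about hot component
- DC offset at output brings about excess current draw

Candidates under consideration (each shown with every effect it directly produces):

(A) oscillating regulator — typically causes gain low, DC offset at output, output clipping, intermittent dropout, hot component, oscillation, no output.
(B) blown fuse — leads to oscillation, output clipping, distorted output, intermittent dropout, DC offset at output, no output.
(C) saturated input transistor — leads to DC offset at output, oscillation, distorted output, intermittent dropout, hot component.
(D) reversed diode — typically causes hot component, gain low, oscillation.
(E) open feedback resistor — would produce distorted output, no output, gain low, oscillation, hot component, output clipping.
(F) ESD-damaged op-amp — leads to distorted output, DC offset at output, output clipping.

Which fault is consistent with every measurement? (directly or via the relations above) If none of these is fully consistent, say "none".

none

Checking each candidate against the observations:
(A) oscillating regulator — output clipping match; hot component match; gain low match; intermittent dropout match; oscillation match; no output match; distorted output miss
(B) blown fuse — does not account for hot component, gain low
(C) saturated input transistor — output clipping miss; hot component match; gain low miss; intermittent dropout match; oscillation match; no output miss; distorted output match
(D) reversed diode — output clipping miss; hot component match; gain low match; intermittent dropout miss; oscillation match; no output miss; distorted output miss
(E) open feedback resistor — output clipping match; hot component match; gain low match; intermittent dropout miss; oscillation match; no output match; distorted output match
(F) ESD-damaged op-amp — does not account for hot component, gain low, intermittent dropout, oscillation, no output
None of the listed candidates fits everything.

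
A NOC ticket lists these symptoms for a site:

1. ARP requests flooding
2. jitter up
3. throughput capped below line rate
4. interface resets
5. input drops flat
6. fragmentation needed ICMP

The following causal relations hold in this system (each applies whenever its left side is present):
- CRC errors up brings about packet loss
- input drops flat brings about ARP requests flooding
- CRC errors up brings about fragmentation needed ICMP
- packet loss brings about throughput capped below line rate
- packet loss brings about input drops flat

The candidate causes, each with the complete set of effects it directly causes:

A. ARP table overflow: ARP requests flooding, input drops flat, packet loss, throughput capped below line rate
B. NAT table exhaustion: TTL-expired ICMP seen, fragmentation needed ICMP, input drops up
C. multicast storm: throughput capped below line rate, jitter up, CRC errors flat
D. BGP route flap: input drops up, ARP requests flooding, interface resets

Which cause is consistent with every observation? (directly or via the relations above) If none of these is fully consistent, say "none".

none

Checking each candidate against the observations:
(A) ARP table overflow — does not account for jitter up, interface resets, fragmentation needed ICMP
(B) NAT table exhaustion — ARP requests flooding NO; jitter up NO; throughput capped below line rate NO; interface resets NO; input drops flat NO; fragmentation needed ICMP yes
(C) multicast storm — ARP requests flooding NO; jitter up yes; throughput capped below line rate yes; interface resets NO; input drops flat NO; fragmentation needed ICMP NO
(D) BGP route flap — ARP requests flooding yes; jitter up NO; throughput capped below line rate NO; interface resets yes; input drops flat NO; fragmentation needed ICMP NO
Every candidate fails on at least one observation.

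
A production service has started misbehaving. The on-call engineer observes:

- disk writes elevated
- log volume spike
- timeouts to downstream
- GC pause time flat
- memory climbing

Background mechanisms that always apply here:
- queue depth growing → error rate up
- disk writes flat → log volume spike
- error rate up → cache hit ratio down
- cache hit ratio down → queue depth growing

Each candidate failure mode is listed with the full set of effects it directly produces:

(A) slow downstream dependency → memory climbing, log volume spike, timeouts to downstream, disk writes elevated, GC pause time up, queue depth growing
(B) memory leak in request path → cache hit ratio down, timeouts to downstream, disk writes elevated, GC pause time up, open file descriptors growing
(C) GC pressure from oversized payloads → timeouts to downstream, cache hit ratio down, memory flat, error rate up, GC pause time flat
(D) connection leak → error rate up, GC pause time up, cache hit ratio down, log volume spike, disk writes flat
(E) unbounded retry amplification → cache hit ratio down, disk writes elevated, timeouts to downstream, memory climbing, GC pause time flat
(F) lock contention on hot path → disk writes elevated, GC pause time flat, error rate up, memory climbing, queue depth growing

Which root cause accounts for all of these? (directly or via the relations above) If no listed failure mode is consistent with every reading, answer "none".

none

Testing each hypothesis:
(A) slow downstream dependency — disk writes elevated match; log volume spike match; timeouts to downstream match; GC pause time flat miss; memory climbing match
(B) memory leak in request path — fails on log volume spike, GC pause time flat, memory climbing (predicts GC pause time up, not GC pause time flat)
(C) GC pressure from oversized payloads — fails on disk writes elevated, log volume spike, memory climbing (predicts memory flat, not memory climbing)
(D) connection leak — disk writes elevated miss; log volume spike match; timeouts to downstream miss; GC pause time flat miss; memory climbing miss
(E) unbounded retry amplification — disk writes elevated match; log volume spike miss; timeouts to downstream match; GC pause time flat match; memory climbing match
(F) lock contention on hot path — disk writes elevated match; log volume spike miss; timeouts to downstream miss; GC pause time flat match; memory climbing match
Every candidate fails on at least one observation.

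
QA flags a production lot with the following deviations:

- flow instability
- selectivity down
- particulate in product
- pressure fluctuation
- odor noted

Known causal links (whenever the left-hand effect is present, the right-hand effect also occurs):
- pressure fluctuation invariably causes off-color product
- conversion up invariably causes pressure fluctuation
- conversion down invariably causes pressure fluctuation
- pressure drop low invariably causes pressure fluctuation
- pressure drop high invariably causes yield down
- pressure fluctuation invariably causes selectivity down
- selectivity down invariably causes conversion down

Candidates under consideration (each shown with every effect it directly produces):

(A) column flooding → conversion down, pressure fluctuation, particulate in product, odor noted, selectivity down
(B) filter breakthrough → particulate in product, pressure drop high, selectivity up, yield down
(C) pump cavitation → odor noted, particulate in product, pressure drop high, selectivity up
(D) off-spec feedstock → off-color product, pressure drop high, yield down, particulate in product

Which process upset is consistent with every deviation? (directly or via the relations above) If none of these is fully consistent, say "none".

Checking each candidate against the observations:
(A) column flooding — does not account for flow instability
(B) filter breakthrough — flow instability NO; selectivity down NO; particulate in product yes; pressure fluctuation NO; odor noted NO
(C) pump cavitation — fails on flow instability, selectivity down, pressure fluctuation (predicts selectivity up, not selectivity down)
(D) off-spec feedstock — does not account for flow instability, selectivity down, pressure fluctuation, odor noted
Every candidate fails on at least one observation.

none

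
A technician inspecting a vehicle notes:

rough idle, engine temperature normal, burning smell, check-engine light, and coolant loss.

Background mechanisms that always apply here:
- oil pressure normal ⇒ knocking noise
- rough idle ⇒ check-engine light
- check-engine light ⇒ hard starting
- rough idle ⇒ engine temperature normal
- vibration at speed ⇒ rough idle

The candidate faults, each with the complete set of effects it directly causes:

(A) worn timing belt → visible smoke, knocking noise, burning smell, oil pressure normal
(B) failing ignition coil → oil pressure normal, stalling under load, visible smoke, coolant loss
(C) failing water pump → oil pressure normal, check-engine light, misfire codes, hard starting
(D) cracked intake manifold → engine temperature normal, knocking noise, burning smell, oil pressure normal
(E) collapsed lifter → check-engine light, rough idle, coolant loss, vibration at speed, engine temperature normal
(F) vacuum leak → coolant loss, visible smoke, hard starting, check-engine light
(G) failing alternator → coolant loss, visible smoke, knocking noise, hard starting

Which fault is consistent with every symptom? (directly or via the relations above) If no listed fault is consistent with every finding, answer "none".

none

Per-candidate check:
(A) worn timing belt — does not account for rough idle, engine temperature normal, check-engine light, coolant loss
(B) failing ignition coil — rough idle -; engine temperature normal -; burning smell -; check-engine light -; coolant loss +
(C) failing water pump — rough idle -; engine temperature normal -; burning smell -; check-engine light +; coolant loss -
(D) cracked intake manifold — does not account for rough idle, check-engine light, coolant loss
(E) collapsed lifter — rough idle +; engine temperature normal +; burning smell -; check-engine light +; coolant loss +
(F) vacuum leak — rough idle -; engine temperature normal -; burning smell -; check-engine light +; coolant loss +
(G) failing alternator — does not account for rough idle, engine temperature normal, burning smell, check-engine light
None of the listed candidates fits everything.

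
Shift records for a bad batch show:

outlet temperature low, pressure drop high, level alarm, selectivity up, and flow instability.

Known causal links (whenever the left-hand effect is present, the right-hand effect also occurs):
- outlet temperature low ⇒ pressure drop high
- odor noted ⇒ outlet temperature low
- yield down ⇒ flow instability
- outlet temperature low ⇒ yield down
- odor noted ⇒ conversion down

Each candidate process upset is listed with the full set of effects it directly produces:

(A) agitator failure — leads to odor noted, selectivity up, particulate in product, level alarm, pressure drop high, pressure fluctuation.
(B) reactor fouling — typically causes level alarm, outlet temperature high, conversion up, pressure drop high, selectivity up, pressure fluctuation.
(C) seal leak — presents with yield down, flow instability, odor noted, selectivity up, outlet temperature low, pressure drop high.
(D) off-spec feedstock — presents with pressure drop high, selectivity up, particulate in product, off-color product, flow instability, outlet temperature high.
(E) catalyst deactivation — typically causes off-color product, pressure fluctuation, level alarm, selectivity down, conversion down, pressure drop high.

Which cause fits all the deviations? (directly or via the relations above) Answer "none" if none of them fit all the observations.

A

Checking each candidate against the observations:
(A) agitator failure — accounts for every observation (outlet temperature low by odor noted → outlet temperature low)
(B) reactor fouling — outlet temperature low -; pressure drop high +; level alarm +; selectivity up +; flow instability -
(C) seal leak — outlet temperature low +; pressure drop high +; level alarm -; selectivity up +; flow instability +
(D) off-spec feedstock — outlet temperature low -; pressure drop high +; level alarm -; selectivity up +; flow instability +
(E) catalyst deactivation — fails on outlet temperature low, selectivity up, flow instability (predicts selectivity down, not selectivity up)
(A) alone accounts for all the evidence.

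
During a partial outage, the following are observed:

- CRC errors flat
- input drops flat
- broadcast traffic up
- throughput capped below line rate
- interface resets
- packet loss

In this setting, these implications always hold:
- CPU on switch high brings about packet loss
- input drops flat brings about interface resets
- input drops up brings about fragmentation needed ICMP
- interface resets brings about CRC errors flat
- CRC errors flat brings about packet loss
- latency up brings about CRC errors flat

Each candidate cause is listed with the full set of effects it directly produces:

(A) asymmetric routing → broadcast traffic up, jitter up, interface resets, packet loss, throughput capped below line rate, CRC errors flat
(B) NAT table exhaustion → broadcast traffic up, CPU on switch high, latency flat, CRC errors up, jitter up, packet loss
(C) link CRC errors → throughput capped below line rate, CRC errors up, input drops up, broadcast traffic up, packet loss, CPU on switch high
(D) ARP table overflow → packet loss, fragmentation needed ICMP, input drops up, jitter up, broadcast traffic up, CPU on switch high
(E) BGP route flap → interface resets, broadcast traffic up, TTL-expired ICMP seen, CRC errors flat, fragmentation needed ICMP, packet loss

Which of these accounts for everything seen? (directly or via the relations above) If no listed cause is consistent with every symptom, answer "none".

For each candidate, compare predicted effects to what was observed:
(A) asymmetric routing — CRC errors flat ✓; input drops flat ✗; broadcast traffic up ✓; throughput capped below line rate ✓; interface resets ✓; packet loss ✓
(B) NAT table exhaustion — CRC errors flat ✗; input drops flat ✗; broadcast traffic up ✓; throughput capped below line rate ✗; interface resets ✗; packet loss ✓
(C) link CRC errors — CRC errors flat ✗; input drops flat ✗; broadcast traffic up ✓; throughput capped below line rate ✓; interface resets ✗; packet loss ✓
(D) ARP table overflow — fails on CRC errors flat, input drops flat, throughput capped below line rate, interface resets (predicts input drops up, not input drops flat)
(E) BGP route flap — does not account for input drops flat, throughput capped below line rate
Every candidate fails on at least one observation.

none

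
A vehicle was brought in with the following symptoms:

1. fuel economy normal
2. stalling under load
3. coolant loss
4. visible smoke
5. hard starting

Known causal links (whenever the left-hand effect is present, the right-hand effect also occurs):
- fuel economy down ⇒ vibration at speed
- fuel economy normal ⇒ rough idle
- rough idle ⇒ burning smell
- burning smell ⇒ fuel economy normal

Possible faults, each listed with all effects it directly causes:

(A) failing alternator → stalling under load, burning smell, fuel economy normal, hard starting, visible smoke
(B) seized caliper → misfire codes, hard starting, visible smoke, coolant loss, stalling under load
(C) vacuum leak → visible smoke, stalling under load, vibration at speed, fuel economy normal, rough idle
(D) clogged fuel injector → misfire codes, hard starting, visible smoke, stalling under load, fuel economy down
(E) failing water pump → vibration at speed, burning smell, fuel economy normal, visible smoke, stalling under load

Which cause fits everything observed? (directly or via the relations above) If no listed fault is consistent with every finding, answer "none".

none

Per-candidate check:
(A) failing alternator — does not account for coolant loss
(B) seized caliper — fuel economy normal -; stalling under load +; coolant loss +; visible smoke +; hard starting +
(C) vacuum leak — fuel economy normal +; stalling under load +; coolant loss -; visible smoke +; hard starting -
(D) clogged fuel injector — fails on fuel economy normal, coolant loss (predicts fuel economy down, not fuel economy normal)
(E) failing water pump — fuel economy normal +; stalling under load +; coolant loss -; visible smoke +; hard starting -
No candidate is consistent with all observations.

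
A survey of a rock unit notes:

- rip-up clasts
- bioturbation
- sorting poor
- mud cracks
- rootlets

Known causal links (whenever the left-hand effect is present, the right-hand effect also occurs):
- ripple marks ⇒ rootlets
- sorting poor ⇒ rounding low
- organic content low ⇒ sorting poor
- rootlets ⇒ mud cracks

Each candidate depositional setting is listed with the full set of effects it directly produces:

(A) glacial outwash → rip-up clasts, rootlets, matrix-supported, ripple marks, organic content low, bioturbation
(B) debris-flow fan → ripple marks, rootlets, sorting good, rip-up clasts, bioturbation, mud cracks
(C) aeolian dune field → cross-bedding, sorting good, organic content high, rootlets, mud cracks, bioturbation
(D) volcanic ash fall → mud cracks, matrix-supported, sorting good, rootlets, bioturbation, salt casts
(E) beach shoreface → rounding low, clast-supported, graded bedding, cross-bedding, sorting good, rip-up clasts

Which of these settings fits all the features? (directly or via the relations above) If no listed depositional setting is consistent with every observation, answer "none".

Testing each hypothesis:
(A) glacial outwash — rip-up clasts yes; bioturbation yes; sorting poor yes (through organic content low → sorting poor); mud cracks yes (through rootlets → mud cracks); rootlets yes
(B) debris-flow fan — rip-up clasts yes; bioturbation yes; sorting poor NO; mud cracks yes; rootlets yes
(C) aeolian dune field — fails on rip-up clasts, sorting poor (predicts sorting good, not sorting poor)
(D) volcanic ash fall — rip-up clasts NO; bioturbation yes; sorting poor NO; mud cracks yes; rootlets yes
(E) beach shoreface — rip-up clasts yes; bioturbation NO; sorting poor NO; mud cracks NO; rootlets NO
(A) is the only candidate with no mismatches.

A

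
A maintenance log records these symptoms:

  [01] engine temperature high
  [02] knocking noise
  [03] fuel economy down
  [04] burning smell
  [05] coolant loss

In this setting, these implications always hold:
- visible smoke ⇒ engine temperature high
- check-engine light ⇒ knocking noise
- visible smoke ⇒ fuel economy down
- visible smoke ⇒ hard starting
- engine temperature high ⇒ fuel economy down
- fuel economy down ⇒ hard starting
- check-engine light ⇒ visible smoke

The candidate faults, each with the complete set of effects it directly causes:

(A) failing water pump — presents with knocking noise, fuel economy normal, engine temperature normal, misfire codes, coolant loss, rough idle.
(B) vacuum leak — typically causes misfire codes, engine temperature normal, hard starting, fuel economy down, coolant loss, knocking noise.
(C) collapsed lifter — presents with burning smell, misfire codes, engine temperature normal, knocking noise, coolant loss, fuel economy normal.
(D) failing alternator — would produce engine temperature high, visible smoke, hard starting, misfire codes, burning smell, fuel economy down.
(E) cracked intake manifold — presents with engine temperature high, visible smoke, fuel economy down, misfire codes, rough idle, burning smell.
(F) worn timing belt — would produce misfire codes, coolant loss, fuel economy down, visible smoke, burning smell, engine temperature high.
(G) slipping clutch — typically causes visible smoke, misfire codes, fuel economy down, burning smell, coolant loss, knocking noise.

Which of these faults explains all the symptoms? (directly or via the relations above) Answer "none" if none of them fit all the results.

G

Testing each hypothesis:
(A) failing water pump — engine temperature high ✗; knocking noise ✓; fuel economy down ✗; burning smell ✗; coolant loss ✓
(B) vacuum leak — fails on engine temperature high, burning smell (predicts engine temperature normal, not engine temperature high)
(C) collapsed lifter — engine temperature high ✗; knocking noise ✓; fuel economy down ✗; burning smell ✓; coolant loss ✓
(D) failing alternator — engine temperature high ✓; knocking noise ✗; fuel economy down ✓; burning smell ✓; coolant loss ✗
(E) cracked intake manifold — engine temperature high ✓; knocking noise ✗; fuel economy down ✓; burning smell ✓; coolant loss ✗
(F) worn timing belt — does not account for knocking noise
(G) slipping clutch — engine temperature high ✓ (through visible smoke → engine temperature high); knocking noise ✓; fuel economy down ✓; burning smell ✓; coolant loss ✓
(G) alone accounts for all the evidence.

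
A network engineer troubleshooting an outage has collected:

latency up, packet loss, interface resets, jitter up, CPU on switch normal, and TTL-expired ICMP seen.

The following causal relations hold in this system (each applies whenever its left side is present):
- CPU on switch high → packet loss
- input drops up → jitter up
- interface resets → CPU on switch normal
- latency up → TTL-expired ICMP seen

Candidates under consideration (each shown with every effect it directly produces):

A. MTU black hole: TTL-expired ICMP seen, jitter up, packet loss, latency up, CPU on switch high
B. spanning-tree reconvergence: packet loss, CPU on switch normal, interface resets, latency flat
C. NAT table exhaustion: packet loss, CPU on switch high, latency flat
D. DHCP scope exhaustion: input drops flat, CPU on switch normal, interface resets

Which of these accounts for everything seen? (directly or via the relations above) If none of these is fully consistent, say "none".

For each candidate, compare predicted effects to what was observed:
(A) MTU black hole — fails on interface resets, CPU on switch normal (predicts CPU on switch high, not CPU on switch normal)
(B) spanning-tree reconvergence — latency up ✗; packet loss ✓; interface resets ✓; jitter up ✗; CPU on switch normal ✓; TTL-expired ICMP seen ✗
(C) NAT table exhaustion — latency up ✗; packet loss ✓; interface resets ✗; jitter up ✗; CPU on switch normal ✗; TTL-expired ICMP seen ✗
(D) DHCP scope exhaustion — does not account for latency up, packet loss, jitter up, TTL-expired ICMP seen
No candidate is consistent with all observations.

none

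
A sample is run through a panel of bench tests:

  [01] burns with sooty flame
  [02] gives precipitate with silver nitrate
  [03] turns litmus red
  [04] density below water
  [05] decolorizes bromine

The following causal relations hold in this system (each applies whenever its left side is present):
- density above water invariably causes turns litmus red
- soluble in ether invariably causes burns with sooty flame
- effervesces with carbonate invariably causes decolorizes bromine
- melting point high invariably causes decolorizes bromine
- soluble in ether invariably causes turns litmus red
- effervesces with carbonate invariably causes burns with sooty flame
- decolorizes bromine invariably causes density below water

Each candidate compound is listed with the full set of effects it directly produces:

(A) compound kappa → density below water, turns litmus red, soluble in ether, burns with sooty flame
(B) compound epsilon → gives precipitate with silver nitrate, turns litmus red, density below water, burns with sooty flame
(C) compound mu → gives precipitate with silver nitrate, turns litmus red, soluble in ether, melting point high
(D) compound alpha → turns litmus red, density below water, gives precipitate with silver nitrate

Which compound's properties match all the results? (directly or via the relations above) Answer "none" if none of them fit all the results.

C

Checking each candidate against the observations:
(A) compound kappa — does not account for gives precipitate with silver nitrate, decolorizes bromine
(B) compound epsilon — burns with sooty flame yes; gives precipitate with silver nitrate yes; turns litmus red yes; density below water yes; decolorizes bromine NO
(C) compound mu — accounts for every observation (burns with sooty flame through soluble in ether → burns with sooty flame)
(D) compound alpha — burns with sooty flame NO; gives precipitate with silver nitrate yes; turns litmus red yes; density below water yes; decolorizes bromine NO
Only (C) is consistent with every observation.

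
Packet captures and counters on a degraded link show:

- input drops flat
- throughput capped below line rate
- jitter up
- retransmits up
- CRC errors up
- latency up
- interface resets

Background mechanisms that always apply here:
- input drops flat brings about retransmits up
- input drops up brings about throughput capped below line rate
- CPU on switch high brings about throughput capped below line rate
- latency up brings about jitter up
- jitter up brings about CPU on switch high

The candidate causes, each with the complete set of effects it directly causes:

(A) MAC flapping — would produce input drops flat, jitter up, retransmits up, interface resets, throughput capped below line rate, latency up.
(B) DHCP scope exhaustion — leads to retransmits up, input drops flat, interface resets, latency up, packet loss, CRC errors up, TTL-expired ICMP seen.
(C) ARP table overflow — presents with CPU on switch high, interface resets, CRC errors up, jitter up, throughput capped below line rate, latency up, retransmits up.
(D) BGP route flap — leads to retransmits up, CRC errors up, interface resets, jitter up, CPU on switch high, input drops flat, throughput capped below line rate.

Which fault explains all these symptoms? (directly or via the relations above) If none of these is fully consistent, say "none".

Per-candidate check:
(A) MAC flapping — does not account for CRC errors up
(B) DHCP scope exhaustion — accounts for every observation (throughput capped below line rate via latency up → jitter up → CPU on switch high → throughput capped below line rate)
(C) ARP table overflow — input drops flat ✗; throughput capped below line rate ✓; jitter up ✓; retransmits up ✓; CRC errors up ✓; latency up ✓; interface resets ✓
(D) BGP route flap — input drops flat ✓; throughput capped below line rate ✓; jitter up ✓; retransmits up ✓; CRC errors up ✓; latency up ✗; interface resets ✓
(B) alone accounts for all the evidence.

B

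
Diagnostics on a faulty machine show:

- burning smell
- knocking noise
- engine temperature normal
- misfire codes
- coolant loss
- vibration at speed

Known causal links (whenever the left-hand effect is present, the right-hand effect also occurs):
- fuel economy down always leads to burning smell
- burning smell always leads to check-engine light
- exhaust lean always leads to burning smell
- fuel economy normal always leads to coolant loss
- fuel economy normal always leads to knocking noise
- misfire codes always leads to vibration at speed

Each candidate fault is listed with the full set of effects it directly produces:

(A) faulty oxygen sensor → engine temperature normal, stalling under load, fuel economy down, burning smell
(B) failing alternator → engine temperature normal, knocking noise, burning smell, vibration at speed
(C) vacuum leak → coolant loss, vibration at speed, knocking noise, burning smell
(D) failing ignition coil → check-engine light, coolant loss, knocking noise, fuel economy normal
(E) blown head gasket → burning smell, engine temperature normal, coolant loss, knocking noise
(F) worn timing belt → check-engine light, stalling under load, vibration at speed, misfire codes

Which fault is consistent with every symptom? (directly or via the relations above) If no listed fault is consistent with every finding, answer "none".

none

Per-candidate check:
(A) faulty oxygen sensor — burning smell +; knocking noise -; engine temperature normal +; misfire codes -; coolant loss -; vibration at speed -
(B) failing alternator — does not account for misfire codes, coolant loss
(C) vacuum leak — does not account for engine temperature normal, misfire codes
(D) failing ignition coil — does not account for burning smell, engine temperature normal, misfire codes, vibration at speed
(E) blown head gasket — burning smell +; knocking noise +; engine temperature normal +; misfire codes -; coolant loss +; vibration at speed -
(F) worn timing belt — burning smell -; knocking noise -; engine temperature normal -; misfire codes +; coolant loss -; vibration at speed +
No candidate is consistent with all observations.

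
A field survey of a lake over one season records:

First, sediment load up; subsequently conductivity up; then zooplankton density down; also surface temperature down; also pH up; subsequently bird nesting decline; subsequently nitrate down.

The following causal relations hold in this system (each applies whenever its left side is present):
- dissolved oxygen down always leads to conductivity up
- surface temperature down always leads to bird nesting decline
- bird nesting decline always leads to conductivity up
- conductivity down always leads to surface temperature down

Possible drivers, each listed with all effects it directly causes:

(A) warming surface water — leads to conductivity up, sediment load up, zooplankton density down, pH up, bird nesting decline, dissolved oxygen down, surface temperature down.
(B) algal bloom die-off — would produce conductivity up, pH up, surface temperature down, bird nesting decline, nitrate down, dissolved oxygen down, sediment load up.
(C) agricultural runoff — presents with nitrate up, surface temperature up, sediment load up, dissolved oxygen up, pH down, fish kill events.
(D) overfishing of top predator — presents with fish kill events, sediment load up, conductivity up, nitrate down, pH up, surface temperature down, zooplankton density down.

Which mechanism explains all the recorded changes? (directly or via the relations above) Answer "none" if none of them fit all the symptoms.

D

For each candidate, compare predicted effects to what was observed:
(A) warming surface water — does not account for nitrate down
(B) algal bloom die-off — sediment load up +; conductivity up +; zooplankton density down -; surface temperature down +; pH up +; bird nesting decline +; nitrate down +
(C) agricultural runoff — fails on conductivity up, zooplankton density down, surface temperature down, pH up, bird nesting decline, nitrate down (predicts surface temperature up, not surface temperature down; predicts pH down, not pH up; predicts nitrate up, not nitrate down)
(D) overfishing of top predator — accounts for every observation (bird nesting decline by surface temperature down → bird nesting decline)
(D) alone accounts for all the evidence.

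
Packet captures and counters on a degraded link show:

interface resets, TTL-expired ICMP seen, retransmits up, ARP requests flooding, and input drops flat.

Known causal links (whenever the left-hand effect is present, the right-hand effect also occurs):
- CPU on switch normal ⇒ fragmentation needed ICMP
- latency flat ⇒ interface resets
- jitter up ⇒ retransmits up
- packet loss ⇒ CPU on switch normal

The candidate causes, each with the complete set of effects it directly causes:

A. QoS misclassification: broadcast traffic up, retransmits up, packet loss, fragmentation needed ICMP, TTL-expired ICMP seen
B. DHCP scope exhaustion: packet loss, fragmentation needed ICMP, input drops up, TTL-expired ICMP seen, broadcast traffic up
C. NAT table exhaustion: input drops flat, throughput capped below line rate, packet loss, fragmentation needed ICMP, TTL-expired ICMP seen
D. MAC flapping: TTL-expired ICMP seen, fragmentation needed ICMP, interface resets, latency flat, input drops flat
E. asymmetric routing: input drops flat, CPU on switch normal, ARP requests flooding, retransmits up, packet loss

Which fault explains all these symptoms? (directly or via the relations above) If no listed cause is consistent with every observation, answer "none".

none

Testing each hypothesis:
(A) QoS misclassification — interface resets -; TTL-expired ICMP seen +; retransmits up +; ARP requests flooding -; input drops flat -
(B) DHCP scope exhaustion — interface resets -; TTL-expired ICMP seen +; retransmits up -; ARP requests flooding -; input drops flat -
(C) NAT table exhaustion — interface resets -; TTL-expired ICMP seen +; retransmits up -; ARP requests flooding -; input drops flat +
(D) MAC flapping — does not account for retransmits up, ARP requests flooding
(E) asymmetric routing — interface resets -; TTL-expired ICMP seen -; retransmits up +; ARP requests flooding +; input drops flat +
None of the listed candidates fits everything.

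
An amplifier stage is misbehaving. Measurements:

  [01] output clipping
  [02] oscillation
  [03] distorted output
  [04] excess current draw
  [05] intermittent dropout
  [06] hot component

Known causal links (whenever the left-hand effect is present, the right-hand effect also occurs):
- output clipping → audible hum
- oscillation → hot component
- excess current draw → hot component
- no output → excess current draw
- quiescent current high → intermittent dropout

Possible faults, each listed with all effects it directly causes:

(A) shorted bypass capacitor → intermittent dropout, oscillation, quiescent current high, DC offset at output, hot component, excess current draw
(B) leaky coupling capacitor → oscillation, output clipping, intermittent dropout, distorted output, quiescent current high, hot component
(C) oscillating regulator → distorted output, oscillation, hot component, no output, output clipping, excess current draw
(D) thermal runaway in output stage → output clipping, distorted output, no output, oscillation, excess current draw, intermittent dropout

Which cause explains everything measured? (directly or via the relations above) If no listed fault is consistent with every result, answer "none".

D

Testing each hypothesis:
(A) shorted bypass capacitor — does not account for output clipping, distorted output
(B) leaky coupling capacitor — output clipping +; oscillation +; distorted output +; excess current draw -; intermittent dropout +; hot component +
(C) oscillating regulator — does not account for intermittent dropout
(D) thermal runaway in output stage — output clipping +; oscillation +; distorted output +; excess current draw +; intermittent dropout +; hot component + (by oscillation → hot component)
(D) is the only candidate with no mismatches.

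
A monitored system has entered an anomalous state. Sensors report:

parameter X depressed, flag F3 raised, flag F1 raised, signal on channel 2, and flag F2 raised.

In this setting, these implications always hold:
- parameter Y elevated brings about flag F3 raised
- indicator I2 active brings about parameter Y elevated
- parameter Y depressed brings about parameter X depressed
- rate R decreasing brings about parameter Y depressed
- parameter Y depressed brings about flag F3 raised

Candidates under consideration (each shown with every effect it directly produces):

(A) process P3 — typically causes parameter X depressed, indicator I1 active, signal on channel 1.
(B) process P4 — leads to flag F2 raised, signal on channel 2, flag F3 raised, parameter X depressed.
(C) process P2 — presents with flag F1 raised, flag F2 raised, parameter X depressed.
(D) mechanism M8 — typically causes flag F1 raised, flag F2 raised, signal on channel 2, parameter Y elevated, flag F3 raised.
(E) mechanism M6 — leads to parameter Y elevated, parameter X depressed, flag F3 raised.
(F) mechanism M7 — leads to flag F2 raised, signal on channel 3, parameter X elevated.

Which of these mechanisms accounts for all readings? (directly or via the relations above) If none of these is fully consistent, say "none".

none

Testing each hypothesis:
(A) process P3 — parameter X depressed ✓; flag F3 raised ✗; flag F1 raised ✗; signal on channel 2 ✗; flag F2 raised ✗
(B) process P4 — does not account for flag F1 raised
(C) process P2 — parameter X depressed ✓; flag F3 raised ✗; flag F1 raised ✓; signal on channel 2 ✗; flag F2 raised ✓
(D) mechanism M8 — parameter X depressed ✗; flag F3 raised ✓; flag F1 raised ✓; signal on channel 2 ✓; flag F2 raised ✓
(E) mechanism M6 — does not account for flag F1 raised, signal on channel 2, flag F2 raised
(F) mechanism M7 — fails on parameter X depressed, flag F3 raised, flag F1 raised, signal on channel 2 (predicts parameter X elevated, not parameter X depressed)
No candidate is consistent with all observations.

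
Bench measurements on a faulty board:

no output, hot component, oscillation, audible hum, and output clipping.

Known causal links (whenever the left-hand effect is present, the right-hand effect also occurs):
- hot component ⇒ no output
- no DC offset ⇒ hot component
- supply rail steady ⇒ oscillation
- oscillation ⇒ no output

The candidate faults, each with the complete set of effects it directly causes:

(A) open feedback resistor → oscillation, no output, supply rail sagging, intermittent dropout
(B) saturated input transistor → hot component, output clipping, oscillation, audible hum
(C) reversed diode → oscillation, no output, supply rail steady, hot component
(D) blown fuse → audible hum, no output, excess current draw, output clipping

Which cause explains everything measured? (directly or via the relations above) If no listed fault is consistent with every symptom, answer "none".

Per-candidate check:
(A) open feedback resistor — does not account for hot component, audible hum, output clipping
(B) saturated input transistor — no output match (via oscillation → no output); hot component match; oscillation match; audible hum match; output clipping match
(C) reversed diode — no output match; hot component match; oscillation match; audible hum miss; output clipping miss
(D) blown fuse — no output match; hot component miss; oscillation miss; audible hum match; output clipping match
(B) alone accounts for all the evidence.

B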